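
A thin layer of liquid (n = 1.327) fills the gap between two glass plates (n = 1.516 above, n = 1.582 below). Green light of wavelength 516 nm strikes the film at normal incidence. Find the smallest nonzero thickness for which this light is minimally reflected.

Top surface (1.516 → 1.327): reflection off a lower-index medium gives no phase shift.
At the lower boundary (n = 1.327 to n = 1.582) the reflected ray undergoes a half-wave phase shift.
The two reflections differ by half a wavelength.
With one net inversion, destructive interference in reflection requires 2 n t = m λ.
The smallest nonzero thickness corresponds to m = 1: t = m λ / (2 n) = 1.00 × 516 / (2 × 1.327) = 194 nm.

194 nm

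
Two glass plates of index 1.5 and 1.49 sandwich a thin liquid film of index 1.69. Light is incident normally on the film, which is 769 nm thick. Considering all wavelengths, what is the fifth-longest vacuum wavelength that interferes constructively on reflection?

At the upper boundary (n = 1.5 to n = 1.69) the reflected ray undergoes a half-wave phase shift.
At the lower boundary (n = 1.69 to n = 1.49) the reflected ray undergoes no phase shift.
The two reflections differ by half a wavelength.
For strong reflection here: 2 n t = (m + ½) λ.
λ = 2 n t / (m + ½). The fifth-longest wavelength is m = 4: λ = 2 × 1.69 × 769 / 4.50 = 578 nm.

578 nm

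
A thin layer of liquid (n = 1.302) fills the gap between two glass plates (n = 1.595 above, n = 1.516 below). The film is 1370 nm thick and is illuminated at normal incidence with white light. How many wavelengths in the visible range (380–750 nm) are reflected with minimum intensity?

Ray reflecting at the top interface goes from n = 1.595 toward n = 1.302: no phase shift.
Ray reflecting at the bottom interface goes from n = 1.302 toward n = 1.516: a half-wave phase shift.
Net: one phase inversion between the two reflected rays.
For minimum reflection here: 2 n t = m λ.
λ = 2 n t / m = 3567 / m nm.
m=4: 892 nm (IR); m=5: 713 nm (visible); m=6: 595 nm (visible); m=7: 510 nm (visible); m=8: 446 nm (visible); m=9: 396 nm (visible); m=10: 357 nm (UV).

5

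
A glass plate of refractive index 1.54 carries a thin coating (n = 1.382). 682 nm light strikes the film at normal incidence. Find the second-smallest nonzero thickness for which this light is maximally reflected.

Top surface (1.0 → 1.382): reflection off a higher-index medium gives a half-wave phase shift.
Ray reflecting at the bottom interface goes from n = 1.382 toward n = 1.54: a half-wave phase shift.
Net: no relative phase inversion (both shifts match).
For bright reflection here: 2 n t = m λ.
The second-smallest nonzero thickness corresponds to m = 2: t = m λ / (2 n) = 2.00 × 682 / (2 × 1.382) = 493 nm.

493 nm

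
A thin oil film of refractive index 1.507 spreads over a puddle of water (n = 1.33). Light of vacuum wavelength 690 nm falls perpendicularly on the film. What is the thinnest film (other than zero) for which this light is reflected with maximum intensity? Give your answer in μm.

At the upper boundary (n = 1.0 to n = 1.507) the reflected ray undergoes a half-wave phase shift.
Bottom surface (1.507 → 1.33): reflection off a lower-index medium gives no phase shift.
The two reflections differ by half a wavelength.
So the condition for constructive reflection is 2 n t = (m + ½) λ.
Minimum at m = 0: t = λ / (4 n) = 690 / (4 × 1.507) = 114 nm.

0.114 μm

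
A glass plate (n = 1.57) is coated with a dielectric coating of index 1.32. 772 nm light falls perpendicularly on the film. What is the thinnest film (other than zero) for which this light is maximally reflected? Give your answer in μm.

0.292 μm

At the upper boundary (n = 1.0 to n = 1.32) the reflected ray undergoes a half-wave phase shift.
At the lower boundary (n = 1.32 to n = 1.57) the reflected ray undergoes a half-wave phase shift.
The two reflections carry the same phase change, so no net offset.
With no net inversion, constructive interference in reflection requires 2 n t = m λ.
Minimum nonzero at m = 1: t = λ / (2 n) = 772 / (2 × 1.32) = 292 nm.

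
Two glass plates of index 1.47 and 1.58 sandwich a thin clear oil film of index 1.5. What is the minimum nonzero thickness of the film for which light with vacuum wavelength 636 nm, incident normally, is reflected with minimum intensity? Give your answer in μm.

0.106 μm

Ray reflecting at the top interface goes from n = 1.47 toward n = 1.5: a half-wave phase shift.
Bottom surface (1.5 → 1.58): reflection off a higher-index medium gives a half-wave phase shift.
Net: no relative phase inversion (both shifts match).
For minimum reflection here: 2 n t = (m + ½) λ.
Minimum at m = 0: t = λ / (4 n) = 636 / (4 × 1.5) = 106 nm.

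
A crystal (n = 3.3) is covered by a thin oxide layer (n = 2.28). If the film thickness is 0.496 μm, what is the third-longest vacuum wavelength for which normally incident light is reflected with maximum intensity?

754 nm

Top surface (1.0 → 2.28): reflection off a higher-index medium gives a half-wave phase shift.
Ray reflecting at the bottom interface goes from n = 2.28 toward n = 3.3: a half-wave phase shift.
The two reflections carry the same phase change, so no net offset.
So the condition for constructive reflection is 2 n t = m λ.
λ = 2 n t / m. The third-longest wavelength is m = 3: λ = 2 × 2.28 × 496 / 3.00 = 754 nm.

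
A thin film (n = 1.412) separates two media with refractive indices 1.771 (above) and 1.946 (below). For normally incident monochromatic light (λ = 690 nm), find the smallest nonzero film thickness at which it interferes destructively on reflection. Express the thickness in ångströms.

2443 Å

Top surface (1.771 → 1.412): reflection off a lower-index medium gives no phase shift.
At the lower boundary (n = 1.412 to n = 1.946) the reflected ray undergoes a half-wave phase shift.
The two reflections differ by half a wavelength.
With one net inversion, destructive interference in reflection requires 2 n t = m λ.
Minimum nonzero at m = 1: t = λ / (2 n) = 690 / (2 × 1.412) = 244 nm.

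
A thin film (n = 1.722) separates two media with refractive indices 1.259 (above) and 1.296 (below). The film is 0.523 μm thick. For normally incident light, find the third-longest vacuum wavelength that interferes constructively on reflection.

Top surface (1.259 → 1.722): reflection off a higher-index medium gives a half-wave phase shift.
Bottom surface (1.722 → 1.296): reflection off a lower-index medium gives no phase shift.
Exactly one π shift → a net half-wave offset.
For bright reflection here: 2 n t = (m + ½) λ.
λ = 2 n t / (m + ½). The third-longest wavelength is m = 2: λ = 2 × 1.722 × 523 / 2.50 = 720 nm.

720 nm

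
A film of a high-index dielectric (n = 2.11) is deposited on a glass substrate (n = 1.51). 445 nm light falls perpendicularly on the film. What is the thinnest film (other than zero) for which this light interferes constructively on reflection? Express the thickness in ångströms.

527 Å

At the upper boundary (n = 1.0 to n = 2.11) the reflected ray undergoes a half-wave phase shift.
Ray reflecting at the bottom interface goes from n = 2.11 toward n = 1.51: no phase shift.
Exactly one π shift → a net half-wave offset.
With one net inversion, constructive interference in reflection requires 2 n t = (m + ½) λ.
Minimum at m = 0: t = λ / (4 n) = 445 / (4 × 2.11) = 52.7 nm.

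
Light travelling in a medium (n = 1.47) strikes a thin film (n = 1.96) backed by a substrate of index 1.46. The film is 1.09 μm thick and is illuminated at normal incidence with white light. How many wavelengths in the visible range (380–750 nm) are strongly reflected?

5

At the upper boundary (n = 1.47 to n = 1.96) the reflected ray undergoes a half-wave phase shift.
Ray reflecting at the bottom interface goes from n = 1.96 toward n = 1.46: no phase shift.
The two reflections differ by half a wavelength.
With one net inversion, constructive interference in reflection requires 2 n t = (m + ½) λ.
λ = 2 n t / (m + ½) = 4273 / (m + ½) nm.
m=5: 777 nm (IR); m=6: 657 nm (visible); m=7: 570 nm (visible); m=8: 503 nm (visible); m=9: 450 nm (visible); m=10: 407 nm (visible); m=11: 372 nm (UV).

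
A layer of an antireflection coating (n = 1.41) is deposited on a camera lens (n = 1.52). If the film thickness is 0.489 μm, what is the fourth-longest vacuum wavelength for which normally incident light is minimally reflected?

394 nm

Ray reflecting at the top interface goes from n = 1.0 toward n = 1.41: a half-wave phase shift.
At the lower boundary (n = 1.41 to n = 1.52) the reflected ray undergoes a half-wave phase shift.
Net: no relative phase inversion (both shifts match).
With no net inversion, destructive interference in reflection requires 2 n t = (m + ½) λ.
λ = 2 n t / (m + ½). The fourth-longest wavelength is m = 3: λ = 2 × 1.41 × 489 / 3.50 = 394 nm.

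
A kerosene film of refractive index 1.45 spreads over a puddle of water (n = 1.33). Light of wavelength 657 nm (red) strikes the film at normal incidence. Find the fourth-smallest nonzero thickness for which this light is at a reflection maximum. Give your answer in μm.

At the upper boundary (n = 1.0 to n = 1.45) the reflected ray undergoes a half-wave phase shift.
Bottom surface (1.45 → 1.33): reflection off a lower-index medium gives no phase shift.
Net: one phase inversion between the two reflected rays.
So the condition for constructive reflection is 2 n t = (m + ½) λ.
The fourth-smallest nonzero thickness corresponds to m = 3: t = (m + ½) λ / (2 n) = 3.50 × 657 / (2 × 1.45) = 793 nm.

0.793 μm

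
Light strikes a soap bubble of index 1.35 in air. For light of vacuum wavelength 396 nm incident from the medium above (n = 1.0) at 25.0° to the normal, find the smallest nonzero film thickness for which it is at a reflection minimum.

154 nm

Top surface (1.0 → 1.35): reflection off a higher-index medium gives a half-wave phase shift.
Bottom surface (1.35 → 1.0): reflection off a lower-index medium gives no phase shift.
Exactly one π shift → a net half-wave offset.
For weak reflection here: 2 n t cos θ_r = m λ.
Snell's law: 1.0 sin 25.0° = 1.35 sin θ_r → sin θ_r = 0.313, cos θ_r = 0.950.
Minimum nonzero at m = 1: t = λ / (2 n cos θ_r) = 396 / (2 × 1.35 × 0.950) = 154 nm.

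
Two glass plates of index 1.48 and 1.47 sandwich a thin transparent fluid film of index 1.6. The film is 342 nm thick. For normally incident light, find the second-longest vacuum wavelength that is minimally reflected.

547 nm

Ray reflecting at the top interface goes from n = 1.48 toward n = 1.6: a half-wave phase shift.
At the lower boundary (n = 1.6 to n = 1.47) the reflected ray undergoes no phase shift.
Exactly one π shift → a net half-wave offset.
With one net inversion, destructive interference in reflection requires 2 n t = m λ.
λ = 2 n t / m. The second-longest wavelength is m = 2: λ = 2 × 1.6 × 342 / 2.00 = 547 nm.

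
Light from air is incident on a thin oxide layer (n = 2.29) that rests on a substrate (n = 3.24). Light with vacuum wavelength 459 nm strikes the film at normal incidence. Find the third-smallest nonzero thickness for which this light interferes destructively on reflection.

251 nm

Top surface (1.0 → 2.29): reflection off a higher-index medium gives a half-wave phase shift.
Bottom surface (2.29 → 3.24): reflection off a higher-index medium gives a half-wave phase shift.
Zero or two π shifts → no net half-wave offset.
For minimum reflection here: 2 n t = (m + ½) λ.
The third-smallest nonzero thickness corresponds to m = 2: t = (m + ½) λ / (2 n) = 2.50 × 459 / (2 × 2.29) = 251 nm.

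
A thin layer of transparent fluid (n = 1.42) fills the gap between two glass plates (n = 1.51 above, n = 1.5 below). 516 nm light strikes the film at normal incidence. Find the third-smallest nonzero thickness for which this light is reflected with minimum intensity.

545 nm

Ray reflecting at the top interface goes from n = 1.51 toward n = 1.42: no phase shift.
At the lower boundary (n = 1.42 to n = 1.5) the reflected ray undergoes a half-wave phase shift.
Exactly one π shift → a net half-wave offset.
For minimum reflection here: 2 n t = m λ.
The third-smallest nonzero thickness corresponds to m = 3: t = m λ / (2 n) = 3.00 × 516 / (2 × 1.42) = 545 nm.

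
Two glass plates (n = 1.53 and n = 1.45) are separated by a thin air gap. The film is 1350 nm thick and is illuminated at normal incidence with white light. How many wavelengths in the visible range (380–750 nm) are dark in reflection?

At the upper boundary (n = 1.53 to n = 1.0) the reflected ray undergoes no phase shift.
At the lower boundary (n = 1.0 to n = 1.45) the reflected ray undergoes a half-wave phase shift.
Net: one phase inversion between the two reflected rays.
With one net inversion, destructive interference in reflection requires 2 n t = m λ.
λ = 2 n t / m = 2700 / m nm.
m=3: 900 nm (IR); m=4: 675 nm (visible); m=5: 540 nm (visible); m=6: 450 nm (visible); m=7: 386 nm (visible); m=8: 338 nm (UV).

4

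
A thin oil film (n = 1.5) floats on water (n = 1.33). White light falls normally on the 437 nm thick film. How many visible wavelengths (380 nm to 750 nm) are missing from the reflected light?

2

At the upper boundary (n = 1.0 to n = 1.5) the reflected ray undergoes a half-wave phase shift.
Bottom surface (1.5 → 1.33): reflection off a lower-index medium gives no phase shift.
Net: one phase inversion between the two reflected rays.
So the condition for destructive reflection is 2 n t = m λ.
λ = 2 n t / m = 1311 / m nm.
m=1: 1311 nm (IR); m=2: 656 nm (visible); m=3: 437 nm (visible); m=4: 328 nm (UV).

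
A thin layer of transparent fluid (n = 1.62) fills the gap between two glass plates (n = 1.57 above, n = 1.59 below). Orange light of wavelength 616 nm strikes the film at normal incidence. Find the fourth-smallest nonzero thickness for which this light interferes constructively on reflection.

At the upper boundary (n = 1.57 to n = 1.62) the reflected ray undergoes a half-wave phase shift.
At the lower boundary (n = 1.62 to n = 1.59) the reflected ray undergoes no phase shift.
Net: one phase inversion between the two reflected rays.
For maximum reflection here: 2 n t = (m + ½) λ.
The fourth-smallest nonzero thickness corresponds to m = 3: t = (m + ½) λ / (2 n) = 3.50 × 616 / (2 × 1.62) = 665 nm.

665 nm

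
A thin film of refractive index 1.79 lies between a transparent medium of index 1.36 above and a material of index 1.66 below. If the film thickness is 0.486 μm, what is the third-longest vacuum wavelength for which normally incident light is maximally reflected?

696 nm

At the upper boundary (n = 1.36 to n = 1.79) the reflected ray undergoes a half-wave phase shift.
Bottom surface (1.79 → 1.66): reflection off a lower-index medium gives no phase shift.
The two reflections differ by half a wavelength.
For maximum reflection here: 2 n t = (m + ½) λ.
λ = 2 n t / (m + ½). The third-longest wavelength is m = 2: λ = 2 × 1.79 × 486 / 2.50 = 696 nm.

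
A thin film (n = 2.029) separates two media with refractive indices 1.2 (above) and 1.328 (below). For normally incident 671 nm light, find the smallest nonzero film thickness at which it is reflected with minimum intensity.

Ray reflecting at the top interface goes from n = 1.2 toward n = 2.029: a half-wave phase shift.
Bottom surface (2.029 → 1.328): reflection off a lower-index medium gives no phase shift.
The two reflections differ by half a wavelength.
For dark reflection here: 2 n t = m λ.
Minimum nonzero at m = 1: t = λ / (2 n) = 671 / (2 × 2.029) = 165 nm.

165 nm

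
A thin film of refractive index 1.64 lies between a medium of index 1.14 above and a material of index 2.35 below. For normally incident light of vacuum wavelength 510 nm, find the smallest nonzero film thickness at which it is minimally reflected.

Top surface (1.14 → 1.64): reflection off a higher-index medium gives a half-wave phase shift.
Bottom surface (1.64 → 2.35): reflection off a higher-index medium gives a half-wave phase shift.
Zero or two π shifts → no net half-wave offset.
So the condition for destructive reflection is 2 n t = (m + ½) λ.
Minimum at m = 0: t = λ / (4 n) = 510 / (4 × 1.64) = 77.7 nm.

77.7 nm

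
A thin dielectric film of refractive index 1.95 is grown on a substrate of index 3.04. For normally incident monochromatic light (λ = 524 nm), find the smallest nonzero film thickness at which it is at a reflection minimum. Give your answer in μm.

Ray reflecting at the top interface goes from n = 1.0 toward n = 1.95: a half-wave phase shift.
Bottom surface (1.95 → 3.04): reflection off a higher-index medium gives a half-wave phase shift.
Zero or two π shifts → no net half-wave offset.
For dark reflection here: 2 n t = (m + ½) λ.
Minimum at m = 0: t = λ / (4 n) = 524 / (4 × 1.95) = 67.2 nm.

0.0672 μm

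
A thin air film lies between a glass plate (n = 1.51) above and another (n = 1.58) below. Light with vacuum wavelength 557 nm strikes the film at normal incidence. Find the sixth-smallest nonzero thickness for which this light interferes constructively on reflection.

1532 nm

Ray reflecting at the top interface goes from n = 1.51 toward n = 1.0: no phase shift.
At the lower boundary (n = 1.0 to n = 1.58) the reflected ray undergoes a half-wave phase shift.
Exactly one π shift → a net half-wave offset.
For bright reflection here: 2 n t = (m + ½) λ.
The sixth-smallest nonzero thickness corresponds to m = 5: t = (m + ½) λ / (2 n) = 5.50 × 557 / (2 × 1.0) = 1532 nm.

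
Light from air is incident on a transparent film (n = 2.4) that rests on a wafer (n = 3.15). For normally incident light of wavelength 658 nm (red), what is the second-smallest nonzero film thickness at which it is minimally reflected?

206 nm

At the upper boundary (n = 1.0 to n = 2.4) the reflected ray undergoes a half-wave phase shift.
At the lower boundary (n = 2.4 to n = 3.15) the reflected ray undergoes a half-wave phase shift.
Zero or two π shifts → no net half-wave offset.
With no net inversion, destructive interference in reflection requires 2 n t = (m + ½) λ.
The second-smallest nonzero thickness corresponds to m = 1: t = (m + ½) λ / (2 n) = 1.50 × 658 / (2 × 2.4) = 206 nm.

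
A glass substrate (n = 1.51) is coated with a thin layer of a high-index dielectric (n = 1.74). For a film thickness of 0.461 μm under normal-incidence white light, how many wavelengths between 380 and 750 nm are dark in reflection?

2

Top surface (1.0 → 1.74): reflection off a higher-index medium gives a half-wave phase shift.
Bottom surface (1.74 → 1.51): reflection off a lower-index medium gives no phase shift.
Net: one phase inversion between the two reflected rays.
With one net inversion, destructive interference in reflection requires 2 n t = m λ.
λ = 2 n t / m = 1604 / m nm.
m=2: 802 nm (IR); m=3: 535 nm (visible); m=4: 401 nm (visible); m=5: 321 nm (UV).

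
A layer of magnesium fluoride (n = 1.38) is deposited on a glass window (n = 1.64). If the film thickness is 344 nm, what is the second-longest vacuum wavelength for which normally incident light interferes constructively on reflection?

475 nm

Ray reflecting at the top interface goes from n = 1.0 toward n = 1.38: a half-wave phase shift.
At the lower boundary (n = 1.38 to n = 1.64) the reflected ray undergoes a half-wave phase shift.
The two reflections carry the same phase change, so no net offset.
So the condition for constructive reflection is 2 n t = m λ.
λ = 2 n t / m. The second-longest wavelength is m = 2: λ = 2 × 1.38 × 344 / 2.00 = 475 nm.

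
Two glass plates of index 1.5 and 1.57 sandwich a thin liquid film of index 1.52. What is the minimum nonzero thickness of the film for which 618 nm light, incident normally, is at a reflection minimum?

102 nm

At the upper boundary (n = 1.5 to n = 1.52) the reflected ray undergoes a half-wave phase shift.
Ray reflecting at the bottom interface goes from n = 1.52 toward n = 1.57: a half-wave phase shift.
The two reflections carry the same phase change, so no net offset.
So the condition for destructive reflection is 2 n t = (m + ½) λ.
Minimum at m = 0: t = λ / (4 n) = 618 / (4 × 1.52) = 102 nm.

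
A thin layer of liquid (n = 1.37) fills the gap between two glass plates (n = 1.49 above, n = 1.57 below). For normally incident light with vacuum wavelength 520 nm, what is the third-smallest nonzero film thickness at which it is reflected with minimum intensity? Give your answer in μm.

0.569 μm

Ray reflecting at the top interface goes from n = 1.49 toward n = 1.37: no phase shift.
Ray reflecting at the bottom interface goes from n = 1.37 toward n = 1.57: a half-wave phase shift.
Exactly one π shift → a net half-wave offset.
With one net inversion, destructive interference in reflection requires 2 n t = m λ.
The third-smallest nonzero thickness corresponds to m = 3: t = m λ / (2 n) = 3.00 × 520 / (2 × 1.37) = 569 nm.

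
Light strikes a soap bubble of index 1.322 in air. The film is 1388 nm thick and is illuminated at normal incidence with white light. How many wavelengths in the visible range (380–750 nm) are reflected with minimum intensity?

Top surface (1.0 → 1.322): reflection off a higher-index medium gives a half-wave phase shift.
Bottom surface (1.322 → 1.0): reflection off a lower-index medium gives no phase shift.
Net: one phase inversion between the two reflected rays.
So the condition for destructive reflection is 2 n t = m λ.
λ = 2 n t / m = 3670 / m nm.
m=4: 917 nm (IR); m=5: 734 nm (visible); m=6: 612 nm (visible); m=7: 524 nm (visible); m=8: 459 nm (visible); m=9: 408 nm (visible); m=10: 367 nm (UV).

5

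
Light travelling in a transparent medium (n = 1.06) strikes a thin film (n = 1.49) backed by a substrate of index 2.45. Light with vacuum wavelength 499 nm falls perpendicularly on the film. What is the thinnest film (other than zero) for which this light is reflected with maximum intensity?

167 nm

Top surface (1.06 → 1.49): reflection off a higher-index medium gives a half-wave phase shift.
At the lower boundary (n = 1.49 to n = 2.45) the reflected ray undergoes a half-wave phase shift.
Zero or two π shifts → no net half-wave offset.
For bright reflection here: 2 n t = m λ.
Minimum nonzero at m = 1: t = λ / (2 n) = 499 / (2 × 1.49) = 167 nm.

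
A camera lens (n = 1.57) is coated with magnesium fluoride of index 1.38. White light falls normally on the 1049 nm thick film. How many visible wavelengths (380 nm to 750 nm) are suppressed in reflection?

4

At the upper boundary (n = 1.0 to n = 1.38) the reflected ray undergoes a half-wave phase shift.
At the lower boundary (n = 1.38 to n = 1.57) the reflected ray undergoes a half-wave phase shift.
The two reflections carry the same phase change, so no net offset.
So the condition for destructive reflection is 2 n t = (m + ½) λ.
λ = 2 n t / (m + ½) = 2895 / (m + ½) nm.
m=3: 827 nm (IR); m=4: 643 nm (visible); m=5: 526 nm (visible); m=6: 445 nm (visible); m=7: 386 nm (visible); m=8: 341 nm (UV).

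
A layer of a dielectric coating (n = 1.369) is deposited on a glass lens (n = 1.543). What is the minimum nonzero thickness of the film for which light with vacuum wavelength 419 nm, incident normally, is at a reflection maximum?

Top surface (1.0 → 1.369): reflection off a higher-index medium gives a half-wave phase shift.
At the lower boundary (n = 1.369 to n = 1.543) the reflected ray undergoes a half-wave phase shift.
Net: no relative phase inversion (both shifts match).
With no net inversion, constructive interference in reflection requires 2 n t = m λ.
Minimum nonzero at m = 1: t = λ / (2 n) = 419 / (2 × 1.369) = 153 nm.

153 nm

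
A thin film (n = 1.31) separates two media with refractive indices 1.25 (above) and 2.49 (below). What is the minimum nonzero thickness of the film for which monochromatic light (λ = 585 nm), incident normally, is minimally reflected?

112 nm

At the upper boundary (n = 1.25 to n = 1.31) the reflected ray undergoes a half-wave phase shift.
Ray reflecting at the bottom interface goes from n = 1.31 toward n = 2.49: a half-wave phase shift.
The two reflections carry the same phase change, so no net offset.
So the condition for destructive reflection is 2 n t = (m + ½) λ.
Minimum at m = 0: t = λ / (4 n) = 585 / (4 × 1.31) = 112 nm.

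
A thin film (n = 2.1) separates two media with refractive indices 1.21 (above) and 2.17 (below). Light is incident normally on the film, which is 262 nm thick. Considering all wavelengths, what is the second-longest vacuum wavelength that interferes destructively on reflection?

734 nm

Top surface (1.21 → 2.1): reflection off a higher-index medium gives a half-wave phase shift.
Bottom surface (2.1 → 2.17): reflection off a higher-index medium gives a half-wave phase shift.
Zero or two π shifts → no net half-wave offset.
So the condition for destructive reflection is 2 n t = (m + ½) λ.
λ = 2 n t / (m + ½). The second-longest wavelength is m = 1: λ = 2 × 2.1 × 262 / 1.50 = 734 nm.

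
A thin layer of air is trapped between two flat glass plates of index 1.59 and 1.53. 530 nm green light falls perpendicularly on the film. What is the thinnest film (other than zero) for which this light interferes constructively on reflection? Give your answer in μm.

Ray reflecting at the top interface goes from n = 1.59 toward n = 1.0: no phase shift.
Ray reflecting at the bottom interface goes from n = 1.0 toward n = 1.53: a half-wave phase shift.
The two reflections differ by half a wavelength.
With one net inversion, constructive interference in reflection requires 2 n t = (m + ½) λ.
Minimum at m = 0: t = λ / (4 n) = 530 / (4 × 1.0) = 133 nm.

0.133 μm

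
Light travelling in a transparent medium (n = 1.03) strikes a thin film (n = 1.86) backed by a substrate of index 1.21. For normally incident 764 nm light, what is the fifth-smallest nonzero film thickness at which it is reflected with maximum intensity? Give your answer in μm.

Top surface (1.03 → 1.86): reflection off a higher-index medium gives a half-wave phase shift.
Ray reflecting at the bottom interface goes from n = 1.86 toward n = 1.21: no phase shift.
The two reflections differ by half a wavelength.
With one net inversion, constructive interference in reflection requires 2 n t = (m + ½) λ.
The fifth-smallest nonzero thickness corresponds to m = 4: t = (m + ½) λ / (2 n) = 4.50 × 764 / (2 × 1.86) = 924 nm.

0.924 μm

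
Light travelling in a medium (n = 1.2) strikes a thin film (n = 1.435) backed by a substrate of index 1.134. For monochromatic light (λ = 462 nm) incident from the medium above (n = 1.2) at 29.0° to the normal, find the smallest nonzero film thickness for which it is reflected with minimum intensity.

At the upper boundary (n = 1.2 to n = 1.435) the reflected ray undergoes a half-wave phase shift.
Ray reflecting at the bottom interface goes from n = 1.435 toward n = 1.134: no phase shift.
Net: one phase inversion between the two reflected rays.
For minimum reflection here: 2 n t cos θ_r = m λ.
Snell's law: 1.2 sin 29.0° = 1.435 sin θ_r → sin θ_r = 0.405, cos θ_r = 0.914.
Minimum nonzero at m = 1: t = λ / (2 n cos θ_r) = 462 / (2 × 1.435 × 0.914) = 176 nm.

176 nm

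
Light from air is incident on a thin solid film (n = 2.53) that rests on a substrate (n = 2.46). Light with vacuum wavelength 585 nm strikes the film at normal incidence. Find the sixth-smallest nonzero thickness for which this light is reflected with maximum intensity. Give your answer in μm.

Top surface (1.0 → 2.53): reflection off a higher-index medium gives a half-wave phase shift.
Bottom surface (2.53 → 2.46): reflection off a lower-index medium gives no phase shift.
Exactly one π shift → a net half-wave offset.
So the condition for constructive reflection is 2 n t = (m + ½) λ.
The sixth-smallest nonzero thickness corresponds to m = 5: t = (m + ½) λ / (2 n) = 5.50 × 585 / (2 × 2.53) = 636 nm.

0.636 μm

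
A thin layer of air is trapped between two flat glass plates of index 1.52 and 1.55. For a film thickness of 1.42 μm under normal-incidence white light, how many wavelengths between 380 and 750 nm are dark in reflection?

Top surface (1.52 → 1.0): reflection off a lower-index medium gives no phase shift.
At the lower boundary (n = 1.0 to n = 1.55) the reflected ray undergoes a half-wave phase shift.
Net: one phase inversion between the two reflected rays.
For weak reflection here: 2 n t = m λ.
λ = 2 n t / m = 2840 / m nm.
m=3: 947 nm (IR); m=4: 710 nm (visible); m=5: 568 nm (visible); m=6: 473 nm (visible); m=7: 406 nm (visible); m=8: 355 nm (UV).

4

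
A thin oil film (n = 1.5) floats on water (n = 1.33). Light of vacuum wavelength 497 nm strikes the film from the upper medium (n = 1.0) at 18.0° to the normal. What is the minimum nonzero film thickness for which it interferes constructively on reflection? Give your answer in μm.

0.0846 μm

Top surface (1.0 → 1.5): reflection off a higher-index medium gives a half-wave phase shift.
Ray reflecting at the bottom interface goes from n = 1.5 toward n = 1.33: no phase shift.
The two reflections differ by half a wavelength.
For strong reflection here: 2 n t cos θ_r = (m + ½) λ.
Snell's law: 1.0 sin 18.0° = 1.5 sin θ_r → sin θ_r = 0.206, cos θ_r = 0.979.
Minimum at m = 0: t = λ / (4 n cos θ_r) = 497 / (4 × 1.5 × 0.979) = 84.6 nm.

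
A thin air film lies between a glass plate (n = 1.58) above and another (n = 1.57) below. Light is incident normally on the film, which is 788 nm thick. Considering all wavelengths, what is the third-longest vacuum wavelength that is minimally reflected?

Top surface (1.58 → 1.0): reflection off a lower-index medium gives no phase shift.
At the lower boundary (n = 1.0 to n = 1.57) the reflected ray undergoes a half-wave phase shift.
Net: one phase inversion between the two reflected rays.
With one net inversion, destructive interference in reflection requires 2 n t = m λ.
λ = 2 n t / m. The third-longest wavelength is m = 3: λ = 2 × 1.0 × 788 / 3.00 = 525 nm.

525 nm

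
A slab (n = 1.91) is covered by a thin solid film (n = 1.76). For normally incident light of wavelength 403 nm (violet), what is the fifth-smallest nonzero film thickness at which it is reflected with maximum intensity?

Top surface (1.0 → 1.76): reflection off a higher-index medium gives a half-wave phase shift.
Bottom surface (1.76 → 1.91): reflection off a higher-index medium gives a half-wave phase shift.
Net: no relative phase inversion (both shifts match).
For maximum reflection here: 2 n t = m λ.
The fifth-smallest nonzero thickness corresponds to m = 5: t = m λ / (2 n) = 5.00 × 403 / (2 × 1.76) = 572 nm.

572 nm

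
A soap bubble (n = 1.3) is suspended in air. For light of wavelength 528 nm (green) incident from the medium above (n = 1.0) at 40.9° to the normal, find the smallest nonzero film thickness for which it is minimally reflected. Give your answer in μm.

Ray reflecting at the top interface goes from n = 1.0 toward n = 1.3: a half-wave phase shift.
Ray reflecting at the bottom interface goes from n = 1.3 toward n = 1.0: no phase shift.
Exactly one π shift → a net half-wave offset.
With one net inversion, destructive interference in reflection requires 2 n t cos θ_r = m λ.
Snell's law: 1.0 sin 40.9° = 1.3 sin θ_r → sin θ_r = 0.504, cos θ_r = 0.864.
Minimum nonzero at m = 1: t = λ / (2 n cos θ_r) = 528 / (2 × 1.3 × 0.864) = 235 nm.

0.235 μm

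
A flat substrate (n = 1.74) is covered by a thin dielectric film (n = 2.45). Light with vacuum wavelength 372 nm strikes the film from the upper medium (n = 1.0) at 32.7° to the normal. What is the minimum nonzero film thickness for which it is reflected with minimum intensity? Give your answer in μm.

0.0778 μm

At the upper boundary (n = 1.0 to n = 2.45) the reflected ray undergoes a half-wave phase shift.
Bottom surface (2.45 → 1.74): reflection off a lower-index medium gives no phase shift.
Net: one phase inversion between the two reflected rays.
With one net inversion, destructive interference in reflection requires 2 n t cos θ_r = m λ.
Snell's law: 1.0 sin 32.7° = 2.45 sin θ_r → sin θ_r = 0.221, cos θ_r = 0.975.
Minimum nonzero at m = 1: t = λ / (2 n cos θ_r) = 372 / (2 × 2.45 × 0.975) = 77.8 nm.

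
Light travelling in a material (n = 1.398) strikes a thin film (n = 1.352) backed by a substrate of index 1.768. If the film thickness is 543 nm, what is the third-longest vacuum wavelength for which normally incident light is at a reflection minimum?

489 nm

Top surface (1.398 → 1.352): reflection off a lower-index medium gives no phase shift.
Bottom surface (1.352 → 1.768): reflection off a higher-index medium gives a half-wave phase shift.
The two reflections differ by half a wavelength.
With one net inversion, destructive interference in reflection requires 2 n t = m λ.
λ = 2 n t / m. The third-longest wavelength is m = 3: λ = 2 × 1.352 × 543 / 3.00 = 489 nm.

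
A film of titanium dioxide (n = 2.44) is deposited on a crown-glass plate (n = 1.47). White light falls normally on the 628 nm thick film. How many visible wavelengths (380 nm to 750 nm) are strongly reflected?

Top surface (1.0 → 2.44): reflection off a higher-index medium gives a half-wave phase shift.
Bottom surface (2.44 → 1.47): reflection off a lower-index medium gives no phase shift.
The two reflections differ by half a wavelength.
With one net inversion, constructive interference in reflection requires 2 n t = (m + ½) λ.
λ = 2 n t / (m + ½) = 3065 / (m + ½) nm.
m=3: 876 nm (IR); m=4: 681 nm (visible); m=5: 557 nm (visible); m=6: 471 nm (visible); m=7: 409 nm (visible); m=8: 361 nm (UV).

4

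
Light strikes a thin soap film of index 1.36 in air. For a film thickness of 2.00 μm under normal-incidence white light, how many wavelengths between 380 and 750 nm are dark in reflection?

At the upper boundary (n = 1.0 to n = 1.36) the reflected ray undergoes a half-wave phase shift.
Bottom surface (1.36 → 1.0): reflection off a lower-index medium gives no phase shift.
Exactly one π shift → a net half-wave offset.
With one net inversion, destructive interference in reflection requires 2 n t = m λ.
λ = 2 n t / m = 5440 / m nm.
m=7: 777 nm (IR); m=8: 680 nm (visible); m=9: 604 nm (visible); m=10: 544 nm (visible); m=11: 495 nm (visible); m=12: 453 nm (visible); m=13: 418 nm (visible); m=14: 389 nm (visible); m=15: 363 nm (UV).

7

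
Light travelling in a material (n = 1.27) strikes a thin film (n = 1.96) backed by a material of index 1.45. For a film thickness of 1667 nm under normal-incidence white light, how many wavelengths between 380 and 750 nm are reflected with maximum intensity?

Ray reflecting at the top interface goes from n = 1.27 toward n = 1.96: a half-wave phase shift.
Bottom surface (1.96 → 1.45): reflection off a lower-index medium gives no phase shift.
The two reflections differ by half a wavelength.
With one net inversion, constructive interference in reflection requires 2 n t = (m + ½) λ.
λ = 2 n t / (m + ½) = 6535 / (m + ½) nm.
m=8: 769 nm (IR); m=9: 688 nm (visible); m=10: 622 nm (visible); m=11: 568 nm (visible); m=12: 523 nm (visible); m=13: 484 nm (visible); m=14: 451 nm (visible); m=15: 422 nm (visible); m=16: 396 nm (visible); m=17: 373 nm (UV).

8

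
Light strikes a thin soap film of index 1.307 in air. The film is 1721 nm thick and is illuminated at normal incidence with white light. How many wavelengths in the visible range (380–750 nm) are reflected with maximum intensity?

6

At the upper boundary (n = 1.0 to n = 1.307) the reflected ray undergoes a half-wave phase shift.
Bottom surface (1.307 → 1.0): reflection off a lower-index medium gives no phase shift.
Net: one phase inversion between the two reflected rays.
For strong reflection here: 2 n t = (m + ½) λ.
λ = 2 n t / (m + ½) = 4499 / (m + ½) nm.
m=5: 818 nm (IR); m=6: 692 nm (visible); m=7: 600 nm (visible); m=8: 529 nm (visible); m=9: 474 nm (visible); m=10: 428 nm (visible); m=11: 391 nm (visible); m=12: 360 nm (UV).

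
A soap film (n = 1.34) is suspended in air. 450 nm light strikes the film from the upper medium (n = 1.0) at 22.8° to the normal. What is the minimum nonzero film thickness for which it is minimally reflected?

175 nm

Ray reflecting at the top interface goes from n = 1.0 toward n = 1.34: a half-wave phase shift.
Ray reflecting at the bottom interface goes from n = 1.34 toward n = 1.0: no phase shift.
Exactly one π shift → a net half-wave offset.
With one net inversion, destructive interference in reflection requires 2 n t cos θ_r = m λ.
Snell's law: 1.0 sin 22.8° = 1.34 sin θ_r → sin θ_r = 0.289, cos θ_r = 0.957.
Minimum nonzero at m = 1: t = λ / (2 n cos θ_r) = 450 / (2 × 1.34 × 0.957) = 175 nm.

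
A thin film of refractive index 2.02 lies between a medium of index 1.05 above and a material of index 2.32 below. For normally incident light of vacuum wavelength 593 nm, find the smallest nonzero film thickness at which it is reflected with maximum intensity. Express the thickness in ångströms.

At the upper boundary (n = 1.05 to n = 2.02) the reflected ray undergoes a half-wave phase shift.
Ray reflecting at the bottom interface goes from n = 2.02 toward n = 2.32: a half-wave phase shift.
The two reflections carry the same phase change, so no net offset.
So the condition for constructive reflection is 2 n t = m λ.
Minimum nonzero at m = 1: t = λ / (2 n) = 593 / (2 × 2.02) = 147 nm.

1468 Å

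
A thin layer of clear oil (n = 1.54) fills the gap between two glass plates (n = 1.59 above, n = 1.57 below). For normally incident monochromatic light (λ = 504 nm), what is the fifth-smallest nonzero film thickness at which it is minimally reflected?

Ray reflecting at the top interface goes from n = 1.59 toward n = 1.54: no phase shift.
Bottom surface (1.54 → 1.57): reflection off a higher-index medium gives a half-wave phase shift.
Net: one phase inversion between the two reflected rays.
For dark reflection here: 2 n t = m λ.
The fifth-smallest nonzero thickness corresponds to m = 5: t = m λ / (2 n) = 5.00 × 504 / (2 × 1.54) = 818 nm.

818 nm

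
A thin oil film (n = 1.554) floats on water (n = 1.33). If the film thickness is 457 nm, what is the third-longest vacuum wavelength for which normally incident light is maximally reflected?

Top surface (1.0 → 1.554): reflection off a higher-index medium gives a half-wave phase shift.
Ray reflecting at the bottom interface goes from n = 1.554 toward n = 1.33: no phase shift.
Exactly one π shift → a net half-wave offset.
So the condition for constructive reflection is 2 n t = (m + ½) λ.
λ = 2 n t / (m + ½). The third-longest wavelength is m = 2: λ = 2 × 1.554 × 457 / 2.50 = 568 nm.

568 nm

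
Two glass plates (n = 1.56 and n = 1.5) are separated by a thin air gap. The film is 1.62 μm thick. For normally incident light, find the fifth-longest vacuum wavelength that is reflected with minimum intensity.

648 nm

Top surface (1.56 → 1.0): reflection off a lower-index medium gives no phase shift.
Bottom surface (1.0 → 1.5): reflection off a higher-index medium gives a half-wave phase shift.
Net: one phase inversion between the two reflected rays.
With one net inversion, destructive interference in reflection requires 2 n t = m λ.
λ = 2 n t / m. The fifth-longest wavelength is m = 5: λ = 2 × 1.0 × 1620 / 5.00 = 648 nm.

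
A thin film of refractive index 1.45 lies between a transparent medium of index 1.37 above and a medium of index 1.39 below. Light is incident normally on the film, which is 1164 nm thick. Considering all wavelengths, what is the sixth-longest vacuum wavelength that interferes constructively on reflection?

614 nm

At the upper boundary (n = 1.37 to n = 1.45) the reflected ray undergoes a half-wave phase shift.
Ray reflecting at the bottom interface goes from n = 1.45 toward n = 1.39: no phase shift.
Exactly one π shift → a net half-wave offset.
With one net inversion, constructive interference in reflection requires 2 n t = (m + ½) λ.
λ = 2 n t / (m + ½). The sixth-longest wavelength is m = 5: λ = 2 × 1.45 × 1164 / 5.50 = 614 nm.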